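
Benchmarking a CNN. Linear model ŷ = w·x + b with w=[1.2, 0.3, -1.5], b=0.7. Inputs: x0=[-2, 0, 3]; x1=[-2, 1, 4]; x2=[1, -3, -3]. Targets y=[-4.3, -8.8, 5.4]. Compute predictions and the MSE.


ŷ0 = (1.2)·(-2) + (0.3)·(0) + (-1.5)·(3) + 0.7 = -6.2
ŷ1 = (1.2)·(-2) + (0.3)·(1) + (-1.5)·(4) + 0.7 = -7.4
ŷ2 = (1.2)·(1) + (0.3)·(-3) + (-1.5)·(-3) + 0.7 = 5.5
errors² = [3.61, 1.96, 0.01]
MSE = 5.5800/3 = 1.86

1.86


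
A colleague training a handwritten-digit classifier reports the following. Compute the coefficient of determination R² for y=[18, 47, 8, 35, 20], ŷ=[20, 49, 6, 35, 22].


ȳ = 25.6
SS_res = Σ(y-ŷ)² = 16
SS_tot = Σ(y-ȳ)² = 945.2
R² = 1 - SS_res/SS_tot = 1 - 0.0169 = 0.9831

0.9831


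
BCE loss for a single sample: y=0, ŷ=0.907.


BCE = -[y·ln(p) + (1-y)·ln(1-p)]
= -0 - 1·ln(1-0.907)
= -ln(0.093) = 2.3752

2.3752


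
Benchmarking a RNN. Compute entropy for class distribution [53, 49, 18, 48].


Probabilities: [53/168, 49/168, 18/168, 48/168] ≈ [0.3155, 0.2917, 0.1071, 0.2857]
H = -((53/168)·log₂(53/168) + (49/168)·log₂(49/168) + (18/168)·log₂(18/168) + (48/168)·log₂(48/168))
  = 1.9052 bits

1.9052 bits


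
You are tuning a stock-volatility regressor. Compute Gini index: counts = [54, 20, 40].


Probabilities: [54/114, 20/114, 40/114] ≈ [0.4737, 0.1754, 0.3509]
Σpᵢ² = (2916 + 400 + 1600)/114² = 4916/12996
Gini = 1 - Σpᵢ² = 1 - 4916/12996 = 0.6217

0.6217


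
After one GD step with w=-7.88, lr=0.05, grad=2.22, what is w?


w_new = w - α·∇
= -7.88 - 0.05·2.22
= -7.88 - 0.111
= -7.991

-7.991


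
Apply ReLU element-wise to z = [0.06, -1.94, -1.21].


ReLU(0.06) = max(0, 0.06) = 0.06
ReLU(-1.94) = max(0, -1.94) = 0.0
ReLU(-1.21) = max(0, -1.21) = 0.0
result = [0.06, 0.0, 0.0]

[0.06, 0.0, 0.0]


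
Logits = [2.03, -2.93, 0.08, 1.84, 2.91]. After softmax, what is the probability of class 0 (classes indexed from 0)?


Exponentials: e^2.03=7.6141, e^-2.93=0.0534, e^0.08=1.0833, e^1.84=6.2965, e^2.91=18.3568
Sum = 33.4041
Softmax = [0.2279, 0.0016, 0.0324, 0.1885, 0.5495]
p[0] = 7.6141/33.4041 = 0.2279

0.2279


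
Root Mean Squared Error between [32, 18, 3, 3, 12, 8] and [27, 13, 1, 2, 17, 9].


MSE = 81/6 = 13.5
RMSE = √(81/6) = 3.6742

3.6742


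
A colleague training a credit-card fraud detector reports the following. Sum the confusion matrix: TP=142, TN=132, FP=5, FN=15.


Total = TP + TN + FP + FN
= 142 + 132 + 5 + 15
= 294
(Predicted positive: 147, predicted negative: 147)

294


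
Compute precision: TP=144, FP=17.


Precision = TP/(TP+FP)
= 144/(144+17)
= 144/161 = 89.44%

89.44%


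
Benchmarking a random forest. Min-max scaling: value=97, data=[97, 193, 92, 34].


min=34, max=193
(97-34)/(193-34) = 63/159 = 0.3962

0.3962


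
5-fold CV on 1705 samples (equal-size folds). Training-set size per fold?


Fold size = 1705/5 = 341
Training per fold = 1705 - 341 = 1364

1364


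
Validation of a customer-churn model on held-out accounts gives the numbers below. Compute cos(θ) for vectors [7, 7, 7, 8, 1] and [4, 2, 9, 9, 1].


A·B = 7·4 + 7·2 + 7·9 + 8·9 + 1·1 = 178
‖A‖ = √212 = 14.5602, ‖B‖ = √183 = 13.5277
cos = 178/(√212·√183) = 178/√38796 = 0.9037

0.9037


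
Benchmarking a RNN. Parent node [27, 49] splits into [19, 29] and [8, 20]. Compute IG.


Parent = [27, 49], H_parent = 0.9387
H_left = 0.9685 (n=48), H_right = 0.8631 (n=28)
H_children = (48/76)·0.9685 + (28/76)·0.8631 = 0.9297
IG = 0.9387 - 0.9297 = 0.009

0.009


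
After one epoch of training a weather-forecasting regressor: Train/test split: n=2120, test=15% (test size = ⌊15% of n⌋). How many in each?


Test = ⌊2120·15/100⌋ = 318
Train = 2120 - 318 = 1802

Train: 1802, Test: 318


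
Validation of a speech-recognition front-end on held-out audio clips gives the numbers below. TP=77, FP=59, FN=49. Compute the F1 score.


Precision = 77/136 = 0.5662
Recall = 77/126 = 0.6111
F1 = 2·P·R/(P+R) = 2·TP/(2·TP+FP+FN) = 154/(154+59+49) = 154/262 = 0.5878

0.5878


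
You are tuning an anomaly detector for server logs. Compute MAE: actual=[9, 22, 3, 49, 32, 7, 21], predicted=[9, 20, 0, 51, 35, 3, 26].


Absolute errors: |9-9|=0, |22-20|=2, |3-0|=3, |49-51|=2, |32-35|=3, |7-3|=4, |21-26|=5
Sum = 19
MAE = 19/7 = 19/7

19/7


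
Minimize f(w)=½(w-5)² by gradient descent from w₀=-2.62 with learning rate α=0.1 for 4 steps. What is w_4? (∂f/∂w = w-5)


step 1: grad = -2.62-5 = -7.62; w = -2.62 - 0.1·(-7.62) = -1.858
step 2: grad = -1.858-5 = -6.858; w = -1.858 - 0.1·(-6.858) = -1.1722
step 3: grad = -1.1722-5 = -6.1722; w = -1.1722 - 0.1·(-6.1722) = -0.55498
step 4: grad = -0.55498-5 = -5.55498; w = -0.55498 - 0.1·(-5.55498) = 0.000518

0.000518


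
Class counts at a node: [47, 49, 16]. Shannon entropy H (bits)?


Probabilities: [47/112, 49/112, 16/112] ≈ [0.4196, 0.4375, 0.1429]
H = -((47/112)·log₂(47/112) + (49/112)·log₂(49/112) + (16/112)·log₂(16/112))
  = 1.4485 bits

1.4485 bits


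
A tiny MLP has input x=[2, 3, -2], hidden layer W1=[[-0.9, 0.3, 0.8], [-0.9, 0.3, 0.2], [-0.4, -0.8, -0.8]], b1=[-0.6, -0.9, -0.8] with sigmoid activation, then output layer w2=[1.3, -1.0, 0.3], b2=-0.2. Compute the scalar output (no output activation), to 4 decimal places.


z1[0] = (-0.9)·(2) + (0.3)·(3) + (0.8)·(-2) - 0.6 = -3.1
z1[1] = (-0.9)·(2) + (0.3)·(3) + (0.2)·(-2) - 0.9 = -2.2
z1[2] = (-0.4)·(2) + (-0.8)·(3) + (-0.8)·(-2) - 0.8 = -2.4
h = sigmoid(z1) = [0.0431, 0.0998, 0.0832]
output = (1.3)·(0.0431) + (-1.0)·(0.0998) + (0.3)·(0.0832) - 0.2 = -0.2188

-0.2188


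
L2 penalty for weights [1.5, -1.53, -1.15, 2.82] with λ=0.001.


‖w‖₂² = (1.5)² + (-1.53)² + (-1.15)² + (2.82)²
     = 2.25 + 2.3409 + 1.3225 + 7.9524
     = 13.8658
λ·‖w‖₂² = 0.001·13.8658 = 0.013866

0.013866


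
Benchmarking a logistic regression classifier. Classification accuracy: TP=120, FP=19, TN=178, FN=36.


Accuracy = (TP+TN)/(TP+TN+FP+FN)
= (120+178)/(353)
= 298/353 = 84.42%

84.42%


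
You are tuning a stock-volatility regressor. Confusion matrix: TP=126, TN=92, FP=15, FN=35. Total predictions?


Total = TP + TN + FP + FN
= 126 + 92 + 15 + 35
= 268
(Predicted positive: 141, predicted negative: 127)

268


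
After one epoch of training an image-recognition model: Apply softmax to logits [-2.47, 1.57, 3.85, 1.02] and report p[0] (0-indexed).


Exponentials: e^-2.47=0.0846, e^1.57=4.8066, e^3.85=46.9931, e^1.02=2.7732
Sum = 54.6575
Softmax = [0.0015, 0.0879, 0.8598, 0.0507]
p[0] = 0.0846/54.6575 = 0.0015

0.0015


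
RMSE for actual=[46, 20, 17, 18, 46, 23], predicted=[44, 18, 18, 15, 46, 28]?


MSE = 43/6 = 7.1667
RMSE = √(43/6) = 2.6771

2.6771


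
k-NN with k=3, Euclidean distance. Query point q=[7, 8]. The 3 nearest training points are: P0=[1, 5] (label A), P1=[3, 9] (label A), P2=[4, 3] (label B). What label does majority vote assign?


d(q,P0) = 6.7082  (label A)
d(q,P1) = 4.1231  (label A)
d(q,P2) = 5.831  (label B)
Votes: A=2, B=1
Majority → A

A


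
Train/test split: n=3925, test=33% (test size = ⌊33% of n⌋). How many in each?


Test = ⌊3925·33/100⌋ = 1295
Train = 3925 - 1295 = 2630

Train: 2630, Test: 1295


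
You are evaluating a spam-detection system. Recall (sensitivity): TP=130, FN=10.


Recall = TP/(TP+FN)
= 130/(130+10)
= 130/140 = 92.86%

92.86%


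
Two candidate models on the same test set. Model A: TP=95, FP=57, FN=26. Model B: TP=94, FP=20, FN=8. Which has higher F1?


Model A: P=95/152=0.625, R=95/121=0.7851, F1=2PR/(P+R)=2TP/(2TP+FP+FN)=190/273=0.696
Model B: P=94/114=0.8246, R=94/102=0.9216, F1=2PR/(P+R)=2TP/(2TP+FP+FN)=188/216=0.8704
0.696 < 0.8704 → Model B

Model B


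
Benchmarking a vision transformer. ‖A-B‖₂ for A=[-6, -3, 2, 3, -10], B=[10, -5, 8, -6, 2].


d = √((-6-10)² + (-3+ 5)² + (2-8)² + (3+ 6)² + (-10-2)²)
  = √(256 + 4 + 36 + 81 + 144)
  = √521 = 22.8254

22.8254


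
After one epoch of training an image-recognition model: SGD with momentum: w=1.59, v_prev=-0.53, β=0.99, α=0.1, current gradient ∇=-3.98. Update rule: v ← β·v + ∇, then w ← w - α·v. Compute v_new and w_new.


v_new = 0.99·-0.53 - 3.98 = -0.5247 - 3.98 = -4.5047
w_new = 1.59 - 0.1·-4.5047 = 1.59 + 0.45047 = 2.04047

v_new=-4.5047, w_new=2.04047


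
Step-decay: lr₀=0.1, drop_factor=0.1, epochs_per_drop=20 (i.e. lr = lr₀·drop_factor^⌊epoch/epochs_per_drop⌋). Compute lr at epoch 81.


n_drops = ⌊81/20⌋ = 4
lr = 0.1·0.1^4 = 0.1·0.0001 = 0.00001

0.00001


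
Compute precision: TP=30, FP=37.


Precision = TP/(TP+FP)
= 30/(30+37)
= 30/67 = 44.78%

44.78%


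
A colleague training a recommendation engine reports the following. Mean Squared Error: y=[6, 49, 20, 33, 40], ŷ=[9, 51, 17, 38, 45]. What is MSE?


Squared errors: (6-9)²=9, (49-51)²=4, (20-17)²=9, (33-38)²=25, (40-45)²=25
Sum = 72
MSE = 72/5 = 72/5

72/5


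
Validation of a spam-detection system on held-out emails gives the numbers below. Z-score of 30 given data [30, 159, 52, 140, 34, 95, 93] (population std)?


μ = 86.1429, σ = 46.8598
z = (30 - 86.1429)/46.8598 = -1.1981

-1.1981


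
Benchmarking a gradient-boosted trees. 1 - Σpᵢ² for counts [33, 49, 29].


Probabilities: [33/111, 49/111, 29/111] ≈ [0.2973, 0.4414, 0.2613]
Σpᵢ² = (1089 + 2401 + 841)/111² = 4331/12321
Gini = 1 - Σpᵢ² = 1 - 4331/12321 = 0.6485

0.6485


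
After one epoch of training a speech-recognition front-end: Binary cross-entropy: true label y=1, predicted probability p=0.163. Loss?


BCE = -[y·ln(p) + (1-y)·ln(1-p)]
= -1·ln(0.163) - 0
= -ln(0.163) = 1.814

1.814


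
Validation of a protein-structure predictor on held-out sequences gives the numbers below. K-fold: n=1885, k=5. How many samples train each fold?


Fold size = 1885/5 = 377
Training per fold = 1885 - 377 = 1508

1508


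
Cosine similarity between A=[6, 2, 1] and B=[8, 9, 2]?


A·B = 6·8 + 2·9 + 1·2 = 68
‖A‖ = √41 = 6.4031, ‖B‖ = √149 = 12.2066
cos = 68/(√41·√149) = 68/√6109 = 0.87

0.87


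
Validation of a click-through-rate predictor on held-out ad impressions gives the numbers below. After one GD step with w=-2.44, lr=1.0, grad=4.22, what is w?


w_new = w - α·∇
= -2.44 - 1.0·4.22
= -2.44 - 4.22
= -6.66

-6.66


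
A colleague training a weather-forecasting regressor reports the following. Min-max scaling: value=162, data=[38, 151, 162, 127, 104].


min=38, max=162
(162-38)/(162-38) = 124/124 = 1.0

1.0


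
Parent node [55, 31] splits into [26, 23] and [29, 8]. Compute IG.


Parent = [55, 31], H_parent = 0.9431
H_left = 0.9973 (n=49), H_right = 0.7532 (n=37)
H_children = (49/86)·0.9973 + (37/86)·0.7532 = 0.8923
IG = 0.9431 - 0.8923 = 0.0508

0.0508


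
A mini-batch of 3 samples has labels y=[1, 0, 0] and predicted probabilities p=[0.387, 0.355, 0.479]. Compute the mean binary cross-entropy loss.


L[0] = -ln(0.387) = 0.9493
L[1] = -ln(1-0.355) = -ln(0.645) = 0.4385
L[2] = -ln(1-0.479) = -ln(0.521) = 0.652
mean = (0.9493 + 0.4385 + 0.652)/3 = 0.6799

0.6799


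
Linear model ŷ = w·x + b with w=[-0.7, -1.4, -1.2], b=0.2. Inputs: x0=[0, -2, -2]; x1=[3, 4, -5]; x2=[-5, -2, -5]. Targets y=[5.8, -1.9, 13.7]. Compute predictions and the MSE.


ŷ0 = (-0.7)·(0) + (-1.4)·(-2) + (-1.2)·(-2) + 0.2 = 5.4
ŷ1 = (-0.7)·(3) + (-1.4)·(4) + (-1.2)·(-5) + 0.2 = -1.5
ŷ2 = (-0.7)·(-5) + (-1.4)·(-2) + (-1.2)·(-5) + 0.2 = 12.5
errors² = [0.16, 0.16, 1.44]
MSE = 1.7600/3 = 0.5867

0.5867


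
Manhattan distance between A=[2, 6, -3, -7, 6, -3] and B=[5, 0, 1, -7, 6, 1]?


d = |2-5| + |6-0| + |-3-1| + |-7+ 7| + |6-6| + |-3-1|
  = 3 + 6 + 4 + 0 + 0 + 4
  = 17

17


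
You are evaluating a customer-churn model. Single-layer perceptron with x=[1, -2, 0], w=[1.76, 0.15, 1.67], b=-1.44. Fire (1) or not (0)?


z = (1)·(1.76) + (-2)·(0.15) + (0)·(1.67) - 1.44
  = 0.02
step(z) = 1 (z≥0)

1


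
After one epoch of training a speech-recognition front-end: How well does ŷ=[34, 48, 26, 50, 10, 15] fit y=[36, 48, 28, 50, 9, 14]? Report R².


ȳ = 30.8333
SS_res = Σ(y-ŷ)² = 10
SS_tot = Σ(y-ȳ)² = 1456.83
R² = 1 - SS_res/SS_tot = 1 - 0.0069 = 0.9931

0.9931


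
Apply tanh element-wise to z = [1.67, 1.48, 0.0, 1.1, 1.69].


tanh(1.67) = 0.9316
tanh(1.48) = 0.9015
tanh(0.0) = 0.0
tanh(1.1) = 0.8005
tanh(1.69) = 0.9341
result = [0.9316, 0.9015, 0.0, 0.8005, 0.9341]

[0.9316, 0.9015, 0.0, 0.8005, 0.9341]


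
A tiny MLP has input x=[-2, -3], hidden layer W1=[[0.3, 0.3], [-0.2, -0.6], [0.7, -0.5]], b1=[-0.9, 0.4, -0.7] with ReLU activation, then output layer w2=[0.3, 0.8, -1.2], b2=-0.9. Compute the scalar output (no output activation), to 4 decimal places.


z1[0] = (0.3)·(-2) + (0.3)·(-3) - 0.9 = -2.4
z1[1] = (-0.2)·(-2) + (-0.6)·(-3) + 0.4 = 2.6
z1[2] = (0.7)·(-2) + (-0.5)·(-3) - 0.7 = -0.6
h = ReLU(z1) = [0.0, 2.6, 0.0]
output = (0.3)·(0.0) + (0.8)·(2.6) + (-1.2)·(0.0) - 0.9 = 1.18

1.18


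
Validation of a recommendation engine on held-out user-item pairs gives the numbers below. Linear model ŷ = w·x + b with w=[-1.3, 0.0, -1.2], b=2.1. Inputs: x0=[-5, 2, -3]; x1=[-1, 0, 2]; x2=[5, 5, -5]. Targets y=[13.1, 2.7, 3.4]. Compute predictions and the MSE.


ŷ0 = (-1.3)·(-5) + (0.0)·(2) + (-1.2)·(-3) + 2.1 = 12.2
ŷ1 = (-1.3)·(-1) + (0.0)·(0) + (-1.2)·(2) + 2.1 = 1.0
ŷ2 = (-1.3)·(5) + (0.0)·(5) + (-1.2)·(-5) + 2.1 = 1.6
errors² = [0.81, 2.89, 3.24]
MSE = 6.9400/3 = 2.3133

2.3133


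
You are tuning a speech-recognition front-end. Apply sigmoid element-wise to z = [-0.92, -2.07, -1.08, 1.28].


σ(-0.92) = 1/(1+e^0.92) = 0.285
σ(-2.07) = 1/(1+e^2.07) = 0.112
σ(-1.08) = 1/(1+e^1.08) = 0.2535
σ(1.28) = 1/(1+e^-1.28) = 0.7824
result = [0.285, 0.112, 0.2535, 0.7824]

[0.285, 0.112, 0.2535, 0.7824]


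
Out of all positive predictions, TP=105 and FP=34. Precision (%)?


Precision = TP/(TP+FP)
= 105/(105+34)
= 105/139 = 75.54%

75.54%


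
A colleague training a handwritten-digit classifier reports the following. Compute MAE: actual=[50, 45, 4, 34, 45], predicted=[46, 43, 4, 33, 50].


Absolute errors: |50-46|=4, |45-43|=2, |4-4|=0, |34-33|=1, |45-50|=5
Sum = 12
MAE = 12/5 = 12/5

12/5


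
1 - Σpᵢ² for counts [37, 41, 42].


Probabilities: [37/120, 41/120, 42/120] ≈ [0.3083, 0.3417, 0.35]
Σpᵢ² = (1369 + 1681 + 1764)/120² = 4814/14400
Gini = 1 - Σpᵢ² = 1 - 4814/14400 = 0.6657

0.6657


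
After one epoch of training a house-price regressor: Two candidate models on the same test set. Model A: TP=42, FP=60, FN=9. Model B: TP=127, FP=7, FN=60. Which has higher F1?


Model A: P=42/102=0.4118, R=42/51=0.8235, F1=2PR/(P+R)=2TP/(2TP+FP+FN)=84/153=0.549
Model B: P=127/134=0.9478, R=127/187=0.6791, F1=2PR/(P+R)=2TP/(2TP+FP+FN)=254/321=0.7913
0.549 < 0.7913 → Model B

Model B


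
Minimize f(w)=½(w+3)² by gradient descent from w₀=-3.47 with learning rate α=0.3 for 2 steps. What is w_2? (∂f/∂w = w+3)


step 1: grad = -3.47+3 = -0.47; w = -3.47 - 0.3·(-0.47) = -3.329
step 2: grad = -3.329+3 = -0.329; w = -3.329 - 0.3·(-0.329) = -3.2303

-3.2303


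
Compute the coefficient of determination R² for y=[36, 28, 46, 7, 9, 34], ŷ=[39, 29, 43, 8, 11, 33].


ȳ = 26.6667
SS_res = Σ(y-ŷ)² = 25
SS_tot = Σ(y-ȳ)² = 1215.33
R² = 1 - SS_res/SS_tot = 1 - 0.0206 = 0.9794

0.9794


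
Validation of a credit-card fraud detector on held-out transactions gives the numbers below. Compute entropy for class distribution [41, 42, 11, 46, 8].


Probabilities: [41/148, 42/148, 11/148, 46/148, 8/148] ≈ [0.277, 0.2838, 0.0743, 0.3108, 0.0541]
H = -((41/148)·log₂(41/148) + (42/148)·log₂(42/148) + (11/148)·log₂(11/148) + (46/148)·log₂(46/148) + (8/148)·log₂(8/148))
  = 2.0589 bits

2.0589 bits


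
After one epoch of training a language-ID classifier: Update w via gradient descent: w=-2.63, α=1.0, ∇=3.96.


w_new = w - α·∇
= -2.63 - 1.0·3.96
= -2.63 - 3.96
= -6.59

-6.59


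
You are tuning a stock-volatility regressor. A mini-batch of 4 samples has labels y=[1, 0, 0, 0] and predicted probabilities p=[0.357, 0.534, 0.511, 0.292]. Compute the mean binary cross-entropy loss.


L[0] = -ln(0.357) = 1.03
L[1] = -ln(1-0.534) = -ln(0.466) = 0.7636
L[2] = -ln(1-0.511) = -ln(0.489) = 0.7154
L[3] = -ln(1-0.292) = -ln(0.708) = 0.3453
mean = (1.03 + 0.7636 + 0.7154 + 0.3453)/4 = 0.7136

0.7136


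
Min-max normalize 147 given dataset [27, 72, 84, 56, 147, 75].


min=27, max=147
(147-27)/(147-27) = 120/120 = 1.0

1.0


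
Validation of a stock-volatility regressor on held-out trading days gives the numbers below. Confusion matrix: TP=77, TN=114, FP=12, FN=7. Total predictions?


Total = TP + TN + FP + FN
= 77 + 114 + 12 + 7
= 210
(Predicted positive: 89, predicted negative: 121)

210


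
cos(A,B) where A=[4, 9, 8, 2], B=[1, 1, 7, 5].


A·B = 4·1 + 9·1 + 8·7 + 2·5 = 79
‖A‖ = √165 = 12.8452, ‖B‖ = √76 = 8.7178
cos = 79/(√165·√76) = 79/√12540 = 0.7055

0.7055


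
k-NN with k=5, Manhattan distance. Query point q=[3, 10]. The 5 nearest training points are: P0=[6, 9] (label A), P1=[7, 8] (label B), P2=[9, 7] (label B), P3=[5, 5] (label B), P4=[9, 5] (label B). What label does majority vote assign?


d(q,P0) = 4  (label A)
d(q,P1) = 6  (label B)
d(q,P2) = 9  (label B)
d(q,P3) = 7  (label B)
d(q,P4) = 11  (label B)
Votes: A=1, B=4
Majority → B

B


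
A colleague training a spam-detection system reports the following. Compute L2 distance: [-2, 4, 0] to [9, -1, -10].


d = √((-2-9)² + (4+ 1)² + (0+ 10)²)
  = √(121 + 25 + 100)
  = √246 = 15.6844

15.6844


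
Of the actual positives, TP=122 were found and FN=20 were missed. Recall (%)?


Recall = TP/(TP+FN)
= 122/(122+20)
= 122/142 = 85.92%

85.92%


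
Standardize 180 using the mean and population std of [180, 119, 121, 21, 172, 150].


μ = 127.1667, σ = 52.7555
z = (180 - 127.1667)/52.7555 = 1.0015

1.0015


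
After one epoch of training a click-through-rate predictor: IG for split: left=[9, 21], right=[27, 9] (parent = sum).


Parent = [36, 30], H_parent = 0.994
H_left = 0.8813 (n=30), H_right = 0.8113 (n=36)
H_children = (30/66)·0.8813 + (36/66)·0.8113 = 0.8431
IG = 0.994 - 0.8431 = 0.1509

0.1509


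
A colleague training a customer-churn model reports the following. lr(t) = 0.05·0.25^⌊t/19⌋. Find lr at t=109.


n_drops = ⌊109/19⌋ = 5
lr = 0.05·0.25^5 = 0.05·0.0009765625 = 0.000048828125

0.000048828125


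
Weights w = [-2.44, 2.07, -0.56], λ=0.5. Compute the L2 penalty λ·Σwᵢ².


‖w‖₂² = (-2.44)² + (2.07)² + (-0.56)²
     = 5.9536 + 4.2849 + 0.3136
     = 10.5521
λ·‖w‖₂² = 0.5·10.5521 = 5.27605

5.27605


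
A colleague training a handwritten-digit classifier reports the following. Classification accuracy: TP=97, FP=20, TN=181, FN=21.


Accuracy = (TP+TN)/(TP+TN+FP+FN)
= (97+181)/(319)
= 278/319 = 87.15%

87.15%


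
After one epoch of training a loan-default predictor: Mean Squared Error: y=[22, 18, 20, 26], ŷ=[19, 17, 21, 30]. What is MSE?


Squared errors: (22-19)²=9, (18-17)²=1, (20-21)²=1, (26-30)²=16
Sum = 27
MSE = 27/4 = 27/4

27/4


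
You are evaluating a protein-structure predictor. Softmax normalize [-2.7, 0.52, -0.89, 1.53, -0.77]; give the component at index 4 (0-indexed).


Exponentials: e^-2.7=0.0672, e^0.52=1.682, e^-0.89=0.4107, e^1.53=4.6182, e^-0.77=0.463
Sum = 7.2411
Softmax = [0.0093, 0.2323, 0.0567, 0.6378, 0.0639]
p[4] = 0.463/7.2411 = 0.0639

0.0639


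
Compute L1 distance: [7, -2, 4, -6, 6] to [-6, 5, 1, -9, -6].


d = |7+ 6| + |-2-5| + |4-1| + |-6+ 9| + |6+ 6|
  = 13 + 7 + 3 + 3 + 12
  = 38

38


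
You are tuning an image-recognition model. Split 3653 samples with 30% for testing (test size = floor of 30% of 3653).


Test = ⌊3653·30/100⌋ = 1095
Train = 3653 - 1095 = 2558

Train: 2558, Test: 1095


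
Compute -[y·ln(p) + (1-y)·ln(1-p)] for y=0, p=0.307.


BCE = -[y·ln(p) + (1-y)·ln(1-p)]
= -0 - 1·ln(1-0.307)
= -ln(0.693) = 0.3667

0.3667


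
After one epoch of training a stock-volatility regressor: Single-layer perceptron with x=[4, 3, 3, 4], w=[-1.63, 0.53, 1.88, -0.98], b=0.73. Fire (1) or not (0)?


z = (4)·(-1.63) + (3)·(0.53) + (3)·(1.88) + (4)·(-0.98) + 0.73
  = -2.48
step(z) = 0 (z<0)

0


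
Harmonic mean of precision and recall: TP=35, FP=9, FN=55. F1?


Precision = 35/44 = 0.7955
Recall = 35/90 = 0.3889
F1 = 2·P·R/(P+R) = 2·TP/(2·TP+FP+FN) = 70/(70+9+55) = 70/134 = 0.5224

0.5224


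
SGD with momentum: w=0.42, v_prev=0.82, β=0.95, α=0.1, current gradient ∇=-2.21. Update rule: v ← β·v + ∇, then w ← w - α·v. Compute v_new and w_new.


v_new = 0.95·0.82 - 2.21 = 0.779 - 2.21 = -1.431
w_new = 0.42 - 0.1·-1.431 = 0.42 + 0.1431 = 0.5631

v_new=-1.431, w_new=0.5631


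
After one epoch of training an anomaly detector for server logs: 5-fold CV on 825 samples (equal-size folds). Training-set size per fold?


Fold size = 825/5 = 165
Training per fold = 825 - 165 = 660

660


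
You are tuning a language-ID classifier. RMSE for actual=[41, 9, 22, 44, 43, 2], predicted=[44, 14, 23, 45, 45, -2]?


MSE = 56/6 = 9.3333
RMSE = √(56/6) = 3.0551

3.0551


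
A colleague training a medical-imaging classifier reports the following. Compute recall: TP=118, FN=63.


Recall = TP/(TP+FN)
= 118/(118+63)
= 118/181 = 65.19%

65.19%


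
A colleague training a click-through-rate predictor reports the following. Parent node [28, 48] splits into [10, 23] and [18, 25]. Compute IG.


Parent = [28, 48], H_parent = 0.9495
H_left = 0.885 (n=33), H_right = 0.9808 (n=43)
H_children = (33/76)·0.885 + (43/76)·0.9808 = 0.9392
IG = 0.9495 - 0.9392 = 0.0103

0.0103


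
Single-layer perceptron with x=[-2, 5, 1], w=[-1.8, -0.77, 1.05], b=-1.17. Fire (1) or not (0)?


z = (-2)·(-1.8) + (5)·(-0.77) + (1)·(1.05) - 1.17
  = -0.37
step(z) = 0 (z<0)

0


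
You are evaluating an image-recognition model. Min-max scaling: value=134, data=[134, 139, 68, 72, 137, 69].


min=68, max=139
(134-68)/(139-68) = 66/71 = 0.9296

0.9296


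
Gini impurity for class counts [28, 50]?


Probabilities: [28/78, 50/78] ≈ [0.359, 0.641]
Σpᵢ² = (784 + 2500)/78² = 3284/6084
Gini = 1 - Σpᵢ² = 1 - 3284/6084 = 0.4602

0.4602


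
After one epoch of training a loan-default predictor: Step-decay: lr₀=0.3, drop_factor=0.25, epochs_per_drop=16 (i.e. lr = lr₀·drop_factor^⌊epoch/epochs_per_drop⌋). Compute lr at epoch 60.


n_drops = ⌊60/16⌋ = 3
lr = 0.3·0.25^3 = 0.3·0.015625 = 0.0046875

0.0046875


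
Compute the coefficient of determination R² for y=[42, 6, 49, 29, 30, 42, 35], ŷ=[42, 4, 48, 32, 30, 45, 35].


ȳ = 33.2857
SS_res = Σ(y-ŷ)² = 23
SS_tot = Σ(y-ȳ)² = 1175.43
R² = 1 - SS_res/SS_tot = 1 - 0.0196 = 0.9804

0.9804


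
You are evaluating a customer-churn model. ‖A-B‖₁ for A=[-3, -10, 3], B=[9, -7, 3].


d = |-3-9| + |-10+ 7| + |3-3|
  = 12 + 3 + 0
  = 15

15


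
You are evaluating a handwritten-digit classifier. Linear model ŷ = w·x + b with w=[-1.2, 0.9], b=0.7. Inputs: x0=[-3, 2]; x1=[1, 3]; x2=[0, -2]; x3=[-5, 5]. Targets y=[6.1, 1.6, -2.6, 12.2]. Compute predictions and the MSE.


ŷ0 = (-1.2)·(-3) + (0.9)·(2) + 0.7 = 6.1
ŷ1 = (-1.2)·(1) + (0.9)·(3) + 0.7 = 2.2
ŷ2 = (-1.2)·(0) + (0.9)·(-2) + 0.7 = -1.1
ŷ3 = (-1.2)·(-5) + (0.9)·(5) + 0.7 = 11.2
errors² = [0.0, 0.36, 2.25, 1.0]
MSE = 3.6100/4 = 0.9025

0.9025


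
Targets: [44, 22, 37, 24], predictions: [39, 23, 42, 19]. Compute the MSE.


Squared errors: (44-39)²=25, (22-23)²=1, (37-42)²=25, (24-19)²=25
Sum = 76
MSE = 76/4 = 19

19


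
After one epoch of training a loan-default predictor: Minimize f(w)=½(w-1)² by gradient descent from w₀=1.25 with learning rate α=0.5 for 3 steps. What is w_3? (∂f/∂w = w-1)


step 1: grad = 1.25-1 = 0.25; w = 1.25 - 0.5·(0.25) = 1.125
step 2: grad = 1.125-1 = 0.125; w = 1.125 - 0.5·(0.125) = 1.0625
step 3: grad = 1.0625-1 = 0.0625; w = 1.0625 - 0.5·(0.0625) = 1.03125

1.03125


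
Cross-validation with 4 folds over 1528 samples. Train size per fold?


Fold size = 1528/4 = 382
Training per fold = 1528 - 382 = 1146

1146


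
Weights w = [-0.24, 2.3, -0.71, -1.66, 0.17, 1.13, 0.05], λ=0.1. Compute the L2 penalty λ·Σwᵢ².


‖w‖₂² = (-0.24)² + (2.3)² + (-0.71)² + (-1.66)² + (0.17)² + (1.13)² + (0.05)²
     = 0.0576 + 5.29 + 0.5041 + 2.7556 + 0.0289 + 1.2769 + 0.0025
     = 9.9156
λ·‖w‖₂² = 0.1·9.9156 = 0.99156

0.99156


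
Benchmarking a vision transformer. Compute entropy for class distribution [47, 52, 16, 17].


Probabilities: [47/132, 52/132, 16/132, 17/132] ≈ [0.3561, 0.3939, 0.1212, 0.1288]
H = -((47/132)·log₂(47/132) + (52/132)·log₂(52/132) + (16/132)·log₂(16/132) + (17/132)·log₂(17/132))
  = 1.8097 bits

1.8097 bits


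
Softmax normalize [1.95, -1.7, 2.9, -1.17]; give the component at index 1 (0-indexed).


Exponentials: e^1.95=7.0287, e^-1.7=0.1827, e^2.9=18.1741, e^-1.17=0.3104
Sum = 25.6959
Softmax = [0.2735, 0.0071, 0.7073, 0.0121]
p[1] = 0.1827/25.6959 = 0.0071

0.0071


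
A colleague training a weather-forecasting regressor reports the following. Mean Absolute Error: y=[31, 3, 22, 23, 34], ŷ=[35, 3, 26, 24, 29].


Absolute errors: |31-35|=4, |3-3|=0, |22-26|=4, |23-24|=1, |34-29|=5
Sum = 14
MAE = 14/5 = 14/5

14/5


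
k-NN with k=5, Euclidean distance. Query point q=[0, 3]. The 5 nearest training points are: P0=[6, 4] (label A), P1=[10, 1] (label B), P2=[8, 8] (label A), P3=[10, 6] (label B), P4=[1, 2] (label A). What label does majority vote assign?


d(q,P0) = 6.0828  (label A)
d(q,P1) = 10.198  (label B)
d(q,P2) = 9.434  (label A)
d(q,P3) = 10.4403  (label B)
d(q,P4) = 1.4142  (label A)
Votes: A=3, B=2
Majority → A

A


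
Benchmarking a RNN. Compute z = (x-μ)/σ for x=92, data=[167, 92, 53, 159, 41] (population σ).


μ = 102.4, σ = 52.3358
z = (92 - 102.4)/52.3358 = -0.1987

-0.1987


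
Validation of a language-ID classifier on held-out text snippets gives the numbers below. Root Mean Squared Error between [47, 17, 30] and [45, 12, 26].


MSE = 45/3 = 15
RMSE = √(45/3) = 3.873

3.873


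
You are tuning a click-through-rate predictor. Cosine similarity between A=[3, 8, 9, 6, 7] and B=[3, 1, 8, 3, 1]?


A·B = 3·3 + 8·1 + 9·8 + 6·3 + 7·1 = 114
‖A‖ = √239 = 15.4596, ‖B‖ = √84 = 9.1652
cos = 114/(√239·√84) = 114/√20076 = 0.8046

0.8046


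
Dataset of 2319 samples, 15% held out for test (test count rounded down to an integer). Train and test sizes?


Test = ⌊2319·15/100⌋ = 347
Train = 2319 - 347 = 1972

Train: 1972, Test: 347


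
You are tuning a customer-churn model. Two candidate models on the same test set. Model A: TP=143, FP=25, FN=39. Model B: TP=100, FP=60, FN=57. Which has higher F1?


Model A: P=143/168=0.8512, R=143/182=0.7857, F1=2PR/(P+R)=2TP/(2TP+FP+FN)=286/350=0.8171
Model B: P=100/160=0.625, R=100/157=0.6369, F1=2PR/(P+R)=2TP/(2TP+FP+FN)=200/317=0.6309
0.8171 > 0.6309 → Model A

Model A


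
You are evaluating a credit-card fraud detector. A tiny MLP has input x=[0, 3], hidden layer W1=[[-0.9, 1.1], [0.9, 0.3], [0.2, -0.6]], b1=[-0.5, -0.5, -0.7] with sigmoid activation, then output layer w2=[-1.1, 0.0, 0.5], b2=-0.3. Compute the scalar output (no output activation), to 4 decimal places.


z1[0] = (-0.9)·(0) + (1.1)·(3) - 0.5 = 2.8
z1[1] = (0.9)·(0) + (0.3)·(3) - 0.5 = 0.4
z1[2] = (0.2)·(0) + (-0.6)·(3) - 0.7 = -2.5
h = sigmoid(z1) = [0.9427, 0.5987, 0.0759]
output = (-1.1)·(0.9427) + (0.0)·(0.5987) + (0.5)·(0.0759) - 0.3 = -1.299

-1.299


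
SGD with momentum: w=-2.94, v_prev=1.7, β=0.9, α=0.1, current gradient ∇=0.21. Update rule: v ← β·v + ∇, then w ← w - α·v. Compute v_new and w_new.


v_new = 0.9·1.7 + 0.21 = 1.53 + 0.21 = 1.74
w_new = -2.94 - 0.1·1.74 = -2.94 - 0.174 = -3.114

v_new=1.74, w_new=-3.114


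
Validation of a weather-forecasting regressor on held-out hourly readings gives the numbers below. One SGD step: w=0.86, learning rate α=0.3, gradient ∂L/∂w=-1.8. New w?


w_new = w - α·∇
= 0.86 - 0.3·-1.8
= 0.86 + 0.54
= 1.4

1.4


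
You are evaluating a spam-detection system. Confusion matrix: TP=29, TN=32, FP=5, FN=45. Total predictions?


Total = TP + TN + FP + FN
= 29 + 32 + 5 + 45
= 111
(Predicted positive: 34, predicted negative: 77)

111


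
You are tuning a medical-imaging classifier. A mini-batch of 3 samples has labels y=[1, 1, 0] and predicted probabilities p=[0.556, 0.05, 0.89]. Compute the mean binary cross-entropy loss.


L[0] = -ln(0.556) = 0.587
L[1] = -ln(0.05) = 2.9957
L[2] = -ln(1-0.89) = -ln(0.11) = 2.2073
mean = (0.587 + 2.9957 + 2.2073)/3 = 1.93

1.93


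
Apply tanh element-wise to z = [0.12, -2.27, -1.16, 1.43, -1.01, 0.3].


tanh(0.12) = 0.1194
tanh(-2.27) = -0.9789
tanh(-1.16) = -0.821
tanh(1.43) = 0.8917
tanh(-1.01) = -0.7658
tanh(0.3) = 0.2913
result = [0.1194, -0.9789, -0.821, 0.8917, -0.7658, 0.2913]

[0.1194, -0.9789, -0.821, 0.8917, -0.7658, 0.2913]


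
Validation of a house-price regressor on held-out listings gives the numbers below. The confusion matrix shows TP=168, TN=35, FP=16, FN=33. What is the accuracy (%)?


Accuracy = (TP+TN)/(TP+TN+FP+FN)
= (168+35)/(252)
= 203/252 = 80.56%

80.56%


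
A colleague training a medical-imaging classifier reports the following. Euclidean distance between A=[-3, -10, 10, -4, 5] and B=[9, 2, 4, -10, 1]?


d = √((-3-9)² + (-10-2)² + (10-4)² + (-4+ 10)² + (5-1)²)
  = √(144 + 144 + 36 + 36 + 16)
  = √376 = 19.3907

19.3907


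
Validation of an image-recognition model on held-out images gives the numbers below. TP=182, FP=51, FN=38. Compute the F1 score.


Precision = 182/233 = 0.7811
Recall = 182/220 = 0.8273
F1 = 2·P·R/(P+R) = 2·TP/(2·TP+FP+FN) = 364/(364+51+38) = 364/453 = 0.8035

0.8035


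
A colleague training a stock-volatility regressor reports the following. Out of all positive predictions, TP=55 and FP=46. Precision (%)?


Precision = TP/(TP+FP)
= 55/(55+46)
= 55/101 = 54.46%

54.46%


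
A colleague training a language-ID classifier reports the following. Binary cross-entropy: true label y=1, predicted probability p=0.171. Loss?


BCE = -[y·ln(p) + (1-y)·ln(1-p)]
= -1·ln(0.171) - 0
= -ln(0.171) = 1.7661

1.7661


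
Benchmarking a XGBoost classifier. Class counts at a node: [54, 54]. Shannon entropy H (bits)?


Probabilities: [54/108, 54/108] ≈ [0.5, 0.5]
H = -((54/108)·log₂(54/108) + (54/108)·log₂(54/108))
  = 1.0 bits

1.0 bits


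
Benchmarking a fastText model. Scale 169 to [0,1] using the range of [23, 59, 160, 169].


min=23, max=169
(169-23)/(169-23) = 146/146 = 1.0

1.0


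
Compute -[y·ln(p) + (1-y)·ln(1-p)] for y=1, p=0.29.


BCE = -[y·ln(p) + (1-y)·ln(1-p)]
= -1·ln(0.29) - 0
= -ln(0.29) = 1.2379

1.2379


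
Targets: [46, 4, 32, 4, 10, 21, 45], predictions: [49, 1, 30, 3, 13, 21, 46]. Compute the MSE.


Squared errors: (46-49)²=9, (4-1)²=9, (32-30)²=4, (4-3)²=1, (10-13)²=9, (21-21)²=0, (45-46)²=1
Sum = 33
MSE = 33/7 = 33/7

33/7


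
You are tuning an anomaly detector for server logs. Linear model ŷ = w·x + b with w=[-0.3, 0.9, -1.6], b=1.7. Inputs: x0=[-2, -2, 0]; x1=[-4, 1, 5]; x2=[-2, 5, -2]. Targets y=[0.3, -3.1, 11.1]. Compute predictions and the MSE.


ŷ0 = (-0.3)·(-2) + (0.9)·(-2) + (-1.6)·(0) + 1.7 = 0.5
ŷ1 = (-0.3)·(-4) + (0.9)·(1) + (-1.6)·(5) + 1.7 = -4.2
ŷ2 = (-0.3)·(-2) + (0.9)·(5) + (-1.6)·(-2) + 1.7 = 10.0
errors² = [0.04, 1.21, 1.21]
MSE = 2.4600/3 = 0.82

0.82


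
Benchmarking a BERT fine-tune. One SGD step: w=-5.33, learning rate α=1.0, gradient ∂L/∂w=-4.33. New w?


w_new = w - α·∇
= -5.33 - 1.0·-4.33
= -5.33 + 4.33
= -1

-1


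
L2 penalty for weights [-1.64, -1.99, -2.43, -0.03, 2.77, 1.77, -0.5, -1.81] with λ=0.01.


‖w‖₂² = (-1.64)² + (-1.99)² + (-2.43)² + (-0.03)² + (2.77)² + (1.77)² + (-0.5)² + (-1.81)²
     = 2.6896 + 3.9601 + 5.9049 + 0.0009 + 7.6729 + 3.1329 + 0.25 + 3.2761
     = 26.8874
λ·‖w‖₂² = 0.01·26.8874 = 0.268874

0.268874


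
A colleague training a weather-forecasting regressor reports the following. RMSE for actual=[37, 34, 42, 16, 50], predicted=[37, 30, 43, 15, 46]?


MSE = 34/5 = 6.8
RMSE = √(34/5) = 2.6077

2.6077


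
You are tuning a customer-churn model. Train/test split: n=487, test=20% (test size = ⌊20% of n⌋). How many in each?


Test = ⌊487·20/100⌋ = 97
Train = 487 - 97 = 390

Train: 390, Test: 97


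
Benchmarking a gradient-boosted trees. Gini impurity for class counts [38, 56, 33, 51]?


Probabilities: [38/178, 56/178, 33/178, 51/178] ≈ [0.2135, 0.3146, 0.1854, 0.2865]
Σpᵢ² = (1444 + 3136 + 1089 + 2601)/178² = 8270/31684
Gini = 1 - Σpᵢ² = 1 - 8270/31684 = 0.739

0.739


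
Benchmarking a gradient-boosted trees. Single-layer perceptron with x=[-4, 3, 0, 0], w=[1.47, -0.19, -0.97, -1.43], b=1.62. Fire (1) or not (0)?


z = (-4)·(1.47) + (3)·(-0.19) + (0)·(-0.97) + (0)·(-1.43) + 1.62
  = -4.83
step(z) = 0 (z<0)

0


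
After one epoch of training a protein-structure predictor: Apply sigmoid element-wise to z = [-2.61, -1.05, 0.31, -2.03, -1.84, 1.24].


σ(-2.61) = 1/(1+e^2.61) = 0.0685
σ(-1.05) = 1/(1+e^1.05) = 0.2592
σ(0.31) = 1/(1+e^-0.31) = 0.5769
σ(-2.03) = 1/(1+e^2.03) = 0.1161
σ(-1.84) = 1/(1+e^1.84) = 0.1371
σ(1.24) = 1/(1+e^-1.24) = 0.7756
result = [0.0685, 0.2592, 0.5769, 0.1161, 0.1371, 0.7756]

[0.0685, 0.2592, 0.5769, 0.1161, 0.1371, 0.7756]


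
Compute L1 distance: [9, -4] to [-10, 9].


d = |9+ 10| + |-4-9|
  = 19 + 13
  = 32

32


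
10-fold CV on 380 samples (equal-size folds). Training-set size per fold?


Fold size = 380/10 = 38
Training per fold = 380 - 38 = 342

342


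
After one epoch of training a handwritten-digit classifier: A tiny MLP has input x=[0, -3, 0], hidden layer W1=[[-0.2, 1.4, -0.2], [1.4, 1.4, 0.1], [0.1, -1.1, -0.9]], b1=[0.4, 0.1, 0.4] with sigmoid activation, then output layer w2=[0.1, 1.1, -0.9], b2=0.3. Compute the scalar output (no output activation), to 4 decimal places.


z1[0] = (-0.2)·(0) + (1.4)·(-3) + (-0.2)·(0) + 0.4 = -3.8
z1[1] = (1.4)·(0) + (1.4)·(-3) + (0.1)·(0) + 0.1 = -4.1
z1[2] = (0.1)·(0) + (-1.1)·(-3) + (-0.9)·(0) + 0.4 = 3.7
h = sigmoid(z1) = [0.0219, 0.0163, 0.9759]
output = (0.1)·(0.0219) + (1.1)·(0.0163) + (-0.9)·(0.9759) + 0.3 = -0.5582

-0.5582


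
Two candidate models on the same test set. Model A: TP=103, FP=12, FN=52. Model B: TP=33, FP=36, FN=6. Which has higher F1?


Model A: P=103/115=0.8957, R=103/155=0.6645, F1=2PR/(P+R)=2TP/(2TP+FP+FN)=206/270=0.763
Model B: P=33/69=0.4783, R=33/39=0.8462, F1=2PR/(P+R)=2TP/(2TP+FP+FN)=66/108=0.6111
0.763 > 0.6111 → Model A

Model A


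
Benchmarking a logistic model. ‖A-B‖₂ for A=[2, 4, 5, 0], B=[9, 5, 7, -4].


d = √((2-9)² + (4-5)² + (5-7)² + (0+ 4)²)
  = √(49 + 1 + 4 + 16)
  = √70 = 8.3666

8.3666


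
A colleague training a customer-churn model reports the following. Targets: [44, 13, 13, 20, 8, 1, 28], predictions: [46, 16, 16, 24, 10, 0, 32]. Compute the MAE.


Absolute errors: |44-46|=2, |13-16|=3, |13-16|=3, |20-24|=4, |8-10|=2, |1-0|=1, |28-32|=4
Sum = 19
MAE = 19/7 = 19/7

19/7


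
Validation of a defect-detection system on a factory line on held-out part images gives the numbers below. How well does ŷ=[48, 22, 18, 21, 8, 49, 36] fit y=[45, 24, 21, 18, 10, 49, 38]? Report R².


ȳ = 29.2857
SS_res = Σ(y-ŷ)² = 39
SS_tot = Σ(y-ȳ)² = 1307.43
R² = 1 - SS_res/SS_tot = 1 - 0.0298 = 0.9702

0.9702


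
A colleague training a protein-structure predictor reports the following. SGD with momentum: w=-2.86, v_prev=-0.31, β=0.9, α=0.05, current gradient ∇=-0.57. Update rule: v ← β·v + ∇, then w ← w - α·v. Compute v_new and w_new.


v_new = 0.9·-0.31 - 0.57 = -0.279 - 0.57 = -0.849
w_new = -2.86 - 0.05·-0.849 = -2.86 + 0.04245 = -2.81755

v_new=-0.849, w_new=-2.81755


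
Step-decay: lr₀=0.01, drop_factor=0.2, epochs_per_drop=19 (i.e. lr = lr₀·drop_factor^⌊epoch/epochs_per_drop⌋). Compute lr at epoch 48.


n_drops = ⌊48/19⌋ = 2
lr = 0.01·0.2^2 = 0.01·0.04 = 0.0004

0.0004


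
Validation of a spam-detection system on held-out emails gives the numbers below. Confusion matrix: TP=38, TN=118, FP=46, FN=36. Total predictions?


Total = TP + TN + FP + FN
= 38 + 118 + 46 + 36
= 238
(Predicted positive: 84, predicted negative: 154)

238


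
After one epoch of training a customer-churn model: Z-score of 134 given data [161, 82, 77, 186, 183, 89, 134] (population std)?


μ = 130.2857, σ = 44.2645
z = (134 - 130.2857)/44.2645 = 0.0839

0.0839


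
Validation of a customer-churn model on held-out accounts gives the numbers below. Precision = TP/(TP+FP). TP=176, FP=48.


Precision = TP/(TP+FP)
= 176/(176+48)
= 176/224 = 78.57%

78.57%


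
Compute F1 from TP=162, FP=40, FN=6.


Precision = 162/202 = 0.802
Recall = 162/168 = 0.9643
F1 = 2·P·R/(P+R) = 2·TP/(2·TP+FP+FN) = 324/(324+40+6) = 324/370 = 0.8757

0.8757


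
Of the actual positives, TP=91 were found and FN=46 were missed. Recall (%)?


Recall = TP/(TP+FN)
= 91/(91+46)
= 91/137 = 66.42%

66.42%


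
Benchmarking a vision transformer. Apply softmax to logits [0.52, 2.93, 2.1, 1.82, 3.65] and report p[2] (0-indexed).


Exponentials: e^0.52=1.682, e^2.93=18.7276, e^2.1=8.1662, e^1.82=6.1719, e^3.65=38.4747
Sum = 73.2224
Softmax = [0.023, 0.2558, 0.1115, 0.0843, 0.5254]
p[2] = 8.1662/73.2224 = 0.1115

0.1115


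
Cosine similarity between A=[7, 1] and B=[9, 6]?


A·B = 7·9 + 1·6 = 69
‖A‖ = √50 = 7.0711, ‖B‖ = √117 = 10.8167
cos = 69/(√50·√117) = 69/√5850 = 0.9021

0.9021


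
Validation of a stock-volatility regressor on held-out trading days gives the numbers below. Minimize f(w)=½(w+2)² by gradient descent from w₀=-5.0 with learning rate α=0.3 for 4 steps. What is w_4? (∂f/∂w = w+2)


step 1: grad = -5+2 = -3; w = -5 - 0.3·(-3) = -4.1
step 2: grad = -4.1+2 = -2.1; w = -4.1 - 0.3·(-2.1) = -3.47
step 3: grad = -3.47+2 = -1.47; w = -3.47 - 0.3·(-1.47) = -3.029
step 4: grad = -3.029+2 = -1.029; w = -3.029 - 0.3·(-1.029) = -2.7203

-2.7203


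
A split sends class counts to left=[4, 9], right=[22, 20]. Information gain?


Parent = [26, 29], H_parent = 0.9979
H_left = 0.8905 (n=13), H_right = 0.9984 (n=42)
H_children = (13/55)·0.8905 + (42/55)·0.9984 = 0.9729
IG = 0.9979 - 0.9729 = 0.025

0.025


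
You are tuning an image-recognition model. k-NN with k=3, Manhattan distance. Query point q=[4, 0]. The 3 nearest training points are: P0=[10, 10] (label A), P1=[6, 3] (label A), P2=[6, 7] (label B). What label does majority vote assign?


d(q,P0) = 16  (label A)
d(q,P1) = 5  (label A)
d(q,P2) = 9  (label B)
Votes: A=2, B=1
Majority → A

A


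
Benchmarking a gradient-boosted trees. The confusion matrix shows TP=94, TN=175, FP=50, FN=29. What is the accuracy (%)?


Accuracy = (TP+TN)/(TP+TN+FP+FN)
= (94+175)/(348)
= 269/348 = 77.3%

77.3%


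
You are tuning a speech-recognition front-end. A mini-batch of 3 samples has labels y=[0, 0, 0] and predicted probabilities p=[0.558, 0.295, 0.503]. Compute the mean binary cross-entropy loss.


L[0] = -ln(1-0.558) = -ln(0.442) = 0.8164
L[1] = -ln(1-0.295) = -ln(0.705) = 0.3496
L[2] = -ln(1-0.503) = -ln(0.497) = 0.6992
mean = (0.8164 + 0.3496 + 0.6992)/3 = 0.6217

0.6217


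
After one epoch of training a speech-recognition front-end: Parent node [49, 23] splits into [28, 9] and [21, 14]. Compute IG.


Parent = [49, 23], H_parent = 0.9038
H_left = 0.8004 (n=37), H_right = 0.971 (n=35)
H_children = (37/72)·0.8004 + (35/72)·0.971 = 0.8833
IG = 0.9038 - 0.8833 = 0.0205

0.0205
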